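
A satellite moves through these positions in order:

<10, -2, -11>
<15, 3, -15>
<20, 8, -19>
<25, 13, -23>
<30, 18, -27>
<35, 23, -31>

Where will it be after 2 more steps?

Constant displacement of <+5, +5, -4> per step.
step 6: <35, 23, -31> + <+5, +5, -4> → <40, 28, -35>
step 7: <40, 28, -35> + <+5, +5, -4> → <45, 33, -39>

<45, 33, -39>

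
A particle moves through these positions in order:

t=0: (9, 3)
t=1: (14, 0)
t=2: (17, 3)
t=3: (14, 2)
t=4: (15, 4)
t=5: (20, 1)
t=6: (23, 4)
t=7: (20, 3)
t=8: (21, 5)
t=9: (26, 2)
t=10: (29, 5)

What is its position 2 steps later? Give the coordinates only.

The moves between consecutive positions are (+5, -3), (+3, +3), (-3, -1), (+1, +2), (+5, -3), (+3, +3), (-3, -1), (+1, +2), (+5, -3), (+3, +3); they repeat the 4-cycle [(+5, -3), (+3, +3), (-3, -1), (+1, +2)].
step 11: apply (-3, -1) → (26, 4)
step 12: apply (+1, +2) → (27, 6)

(27, 6)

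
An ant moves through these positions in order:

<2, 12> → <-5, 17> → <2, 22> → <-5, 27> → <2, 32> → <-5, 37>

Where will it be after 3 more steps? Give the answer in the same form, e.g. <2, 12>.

<2, 52>

The first coordinate repeats the cycle [2, -5] with period 2; step 8 mod 2 = 0, giving 2.
The second coordinate changes by +5 each step, so at step 8 it is 12 + 8·(5) = 52.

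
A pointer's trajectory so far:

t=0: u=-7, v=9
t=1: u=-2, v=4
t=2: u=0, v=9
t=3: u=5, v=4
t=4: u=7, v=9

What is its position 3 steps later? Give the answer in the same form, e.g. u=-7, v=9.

u=19, v=4

Differencing gives (+5, -5), (+2, +5), (+5, -5), (+2, +5). This is the pattern (+5, -5), (+2, +5) repeated.
step 5: apply (+5, -5) → u=12, v=4
step 6: apply (+2, +5) → u=14, v=9
step 7: apply (+5, -5) → u=19, v=4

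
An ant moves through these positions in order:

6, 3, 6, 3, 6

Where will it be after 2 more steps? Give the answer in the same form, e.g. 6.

The jumps are -3, +3, -3, +3 — a geometric progression with ratio -1.
step 5: 6 − 3 → 3
step 6: 3 + 3 → 6

6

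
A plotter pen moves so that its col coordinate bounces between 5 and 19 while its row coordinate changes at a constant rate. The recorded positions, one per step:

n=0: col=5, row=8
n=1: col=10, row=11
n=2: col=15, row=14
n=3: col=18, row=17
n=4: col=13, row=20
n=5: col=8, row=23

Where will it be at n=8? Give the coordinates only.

The col coordinate travels 5 per step and bounces off the walls at 5 and 19.
  step 6: 8 → 7
  step 7: 7 → 12
  step 8: 12 → 17
The row coordinate changes by +3 each step: at step 8 it is 32.

col=17, row=32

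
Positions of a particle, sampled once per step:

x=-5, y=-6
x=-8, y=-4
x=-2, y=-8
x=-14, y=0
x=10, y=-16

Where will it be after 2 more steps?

x=58, y=-48

Consecutive displacements (-3,+2), (+6,-4), (-12,+8), (+24,-16) scale by a factor of -2 each step.
step 5: x=10, y=-16 + (-48,+32) → x=-38, y=16
step 6: x=-38, y=16 + (+96,-64) → x=58, y=-48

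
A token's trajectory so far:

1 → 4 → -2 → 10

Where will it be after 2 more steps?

34

Step-to-step displacements: +3, -6, +12; each is -2× the previous.
step 4: 10 − 24 → -14
step 5: -14 + 48 → 34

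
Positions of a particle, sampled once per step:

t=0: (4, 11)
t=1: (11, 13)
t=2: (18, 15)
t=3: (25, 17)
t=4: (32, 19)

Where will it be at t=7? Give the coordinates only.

(53, 25)

Constant displacement of (+7, +2) per step.
step 5: (32, 19) + (+7, +2) → (39, 21)
step 6: (39, 21) + (+7, +2) → (46, 23)
step 7: (46, 23) + (+7, +2) → (53, 25)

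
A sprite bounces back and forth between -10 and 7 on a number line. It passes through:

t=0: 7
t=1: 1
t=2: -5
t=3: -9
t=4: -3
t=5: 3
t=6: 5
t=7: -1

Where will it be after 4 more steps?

5

The value travels 6 per step and bounces off the walls at -10 and 7.
  step 8: -1 → -7
  step 9: -7 → -7
  step 10: -7 → -1
  step 11: -1 → 5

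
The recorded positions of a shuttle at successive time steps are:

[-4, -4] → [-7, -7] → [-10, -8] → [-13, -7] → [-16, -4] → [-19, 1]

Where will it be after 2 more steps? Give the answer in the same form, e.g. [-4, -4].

[-25, 17]

Successive displacements: [-3, -3], [-3, -1], [-3, +1], [-3, +3], [-3, +5] — each changes by [+0, +2].
step 6: [-19, 1] + [-3, +7] → [-22, 8]
step 7: [-22, 8] + [-3, +9] → [-25, 17]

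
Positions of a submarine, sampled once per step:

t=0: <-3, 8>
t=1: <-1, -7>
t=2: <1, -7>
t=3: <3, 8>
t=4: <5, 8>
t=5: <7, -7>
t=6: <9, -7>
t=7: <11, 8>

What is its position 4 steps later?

First: linear, +2 per step → 19 at step 11.
Second: cycles through 8, -7, -7, 8 every 4 steps. Step 11 lands at position 3 of the cycle → 8.

<19, 8>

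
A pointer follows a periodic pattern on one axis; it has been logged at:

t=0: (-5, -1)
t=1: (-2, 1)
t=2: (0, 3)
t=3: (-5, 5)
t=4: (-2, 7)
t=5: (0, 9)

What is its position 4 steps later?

(-5, 17)

First: cycles through -5, -2, 0 every 3 steps. Step 9 lands at position 0 of the cycle → -5.
Second: linear, +2 per step → 17 at step 9.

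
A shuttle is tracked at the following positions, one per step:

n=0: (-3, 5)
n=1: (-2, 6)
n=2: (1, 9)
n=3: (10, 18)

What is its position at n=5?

The jumps are (+1, +1), (+3, +3), (+9, +9) — a geometric progression with ratio 3.
step 4: (10, 18) + (+27, +27) → (37, 45)
step 5: (37, 45) + (+81, +81) → (118, 126)

(118, 126)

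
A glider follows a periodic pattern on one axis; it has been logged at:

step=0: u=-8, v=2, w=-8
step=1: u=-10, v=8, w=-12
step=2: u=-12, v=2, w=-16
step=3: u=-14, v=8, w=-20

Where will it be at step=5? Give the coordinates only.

The u coordinate changes by -2 each step, so at step 5 it is -8 + 5·(-2) = -18.
The v coordinate repeats the cycle [2, 8] with period 2; step 5 mod 2 = 1, giving 8.
The w coordinate changes by -4 each step, so at step 5 it is -8 + 5·(-4) = -28.

u=-18, v=8, w=-28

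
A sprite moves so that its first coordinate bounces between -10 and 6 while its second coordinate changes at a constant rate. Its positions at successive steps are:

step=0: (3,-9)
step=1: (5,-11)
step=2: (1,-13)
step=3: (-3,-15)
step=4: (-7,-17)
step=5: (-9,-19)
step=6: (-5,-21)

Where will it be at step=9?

(5,-27)

The first coordinate travels 4 per step and bounces off the walls at -10 and 6.
  step 7: -5 → -1
  step 8: -1 → 3
  step 9: 3 → 5
The second coordinate changes by -2 each step: at step 9 it is -27.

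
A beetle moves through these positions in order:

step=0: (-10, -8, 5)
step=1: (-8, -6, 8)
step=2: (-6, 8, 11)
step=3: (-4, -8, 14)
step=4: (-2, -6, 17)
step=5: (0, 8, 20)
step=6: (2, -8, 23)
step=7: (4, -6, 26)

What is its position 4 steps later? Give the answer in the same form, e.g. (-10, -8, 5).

First: linear, +2 per step → 12 at step 11.
Second: cycles through -8, -6, 8 every 3 steps. Step 11 lands at position 2 of the cycle → 8.
Third: linear, +3 per step → 38 at step 11.

(12, 8, 38)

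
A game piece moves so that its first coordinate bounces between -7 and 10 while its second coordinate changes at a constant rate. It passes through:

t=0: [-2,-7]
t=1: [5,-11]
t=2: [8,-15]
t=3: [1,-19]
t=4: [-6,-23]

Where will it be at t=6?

The first coordinate reflects between -7 and 10, moving 7 per step.
  step 5: -6 → -1
  step 6: -1 → 6
The second coordinate changes by -4 each step: at step 6 it is -31.

[6,-31]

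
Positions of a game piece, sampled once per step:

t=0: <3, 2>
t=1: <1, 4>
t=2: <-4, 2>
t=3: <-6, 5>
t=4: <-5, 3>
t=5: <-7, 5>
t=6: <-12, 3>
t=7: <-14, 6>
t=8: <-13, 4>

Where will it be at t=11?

Differencing gives <-2, +2>, <-5, -2>, <-2, +3>, <+1, -2>, <-2, +2>, <-5, -2>, <-2, +3>, <+1, -2>. This is the pattern <-2, +2>, <-5, -2>, <-2, +3>, <+1, -2> repeated.
step 9: apply <-2, +2> → <-15, 6>
step 10: apply <-5, -2> → <-20, 4>
step 11: apply <-2, +3> → <-22, 7>

<-22, 7>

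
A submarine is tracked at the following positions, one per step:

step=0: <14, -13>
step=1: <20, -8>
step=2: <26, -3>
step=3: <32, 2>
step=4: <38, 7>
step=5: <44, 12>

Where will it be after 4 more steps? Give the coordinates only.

<68, 32>

The position changes by <+6, +5> every step.
step 6: <44, 12> + <+6, +5> → <50, 17>
step 7: <50, 17> + <+6, +5> → <56, 22>
step 8: <56, 22> + <+6, +5> → <62, 27>
step 9: <62, 27> + <+6, +5> → <68, 32>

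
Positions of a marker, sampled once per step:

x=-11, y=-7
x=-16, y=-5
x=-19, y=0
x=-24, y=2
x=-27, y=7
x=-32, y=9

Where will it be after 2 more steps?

x=-40, y=16

Differencing gives (-5, +2), (-3, +5), (-5, +2), (-3, +5), (-5, +2). This is the pattern (-5, +2), (-3, +5) repeated.
step 6: apply (-3, +5) → x=-35, y=14
step 7: apply (-5, +2) → x=-40, y=16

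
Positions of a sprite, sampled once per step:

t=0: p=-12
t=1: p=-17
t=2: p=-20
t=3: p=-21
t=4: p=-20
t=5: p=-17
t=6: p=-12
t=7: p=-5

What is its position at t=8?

p=4

Taking differences between consecutive positions: -5, -3, -1, +1, +3, +5, +7. These grow by +2 each step.
step 8: -5 + 9 → p=4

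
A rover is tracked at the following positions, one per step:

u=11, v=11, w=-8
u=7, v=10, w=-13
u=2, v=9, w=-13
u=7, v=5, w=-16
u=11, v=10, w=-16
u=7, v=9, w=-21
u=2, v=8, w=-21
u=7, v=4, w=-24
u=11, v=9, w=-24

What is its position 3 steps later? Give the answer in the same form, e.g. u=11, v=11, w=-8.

The moves between consecutive positions are (-4, -1, -5), (-5, -1, +0), (+5, -4, -3), (+4, +5, +0), (-4, -1, -5), (-5, -1, +0), (+5, -4, -3), (+4, +5, +0); they repeat the 4-cycle [(-4, -1, -5), (-5, -1, +0), (+5, -4, -3), (+4, +5, +0)].
step 9: apply (-4, -1, -5) → u=7, v=8, w=-29
step 10: apply (-5, -1, +0) → u=2, v=7, w=-29
step 11: apply (+5, -4, -3) → u=7, v=3, w=-32

u=7, v=3, w=-32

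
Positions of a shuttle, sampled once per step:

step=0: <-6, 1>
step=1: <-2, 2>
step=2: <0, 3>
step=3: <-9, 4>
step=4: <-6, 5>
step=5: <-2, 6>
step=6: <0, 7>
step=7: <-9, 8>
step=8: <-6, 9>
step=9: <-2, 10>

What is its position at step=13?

<-2, 14>

The first coordinate repeats the cycle [-6, -2, 0, -9] with period 4; step 13 mod 4 = 1, giving -2.
The second coordinate changes by +1 each step, so at step 13 it is 1 + 13·(1) = 14.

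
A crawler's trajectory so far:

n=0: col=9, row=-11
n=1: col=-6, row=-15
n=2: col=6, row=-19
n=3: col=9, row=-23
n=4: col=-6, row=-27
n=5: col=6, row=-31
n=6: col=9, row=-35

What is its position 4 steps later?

Col: cycles through 9, -6, 6 every 3 steps. Step 10 lands at position 1 of the cycle → -6.
Row: linear, -4 per step → -51 at step 10.

col=-6, row=-51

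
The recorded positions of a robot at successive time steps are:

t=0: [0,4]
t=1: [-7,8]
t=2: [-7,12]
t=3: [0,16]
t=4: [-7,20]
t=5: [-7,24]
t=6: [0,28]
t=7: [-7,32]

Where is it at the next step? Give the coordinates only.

[-7,36]

First: cycles through 0, -7, -7 every 3 steps. Step 8 lands at position 2 of the cycle → -7.
Second: linear, +4 per step → 36 at step 8.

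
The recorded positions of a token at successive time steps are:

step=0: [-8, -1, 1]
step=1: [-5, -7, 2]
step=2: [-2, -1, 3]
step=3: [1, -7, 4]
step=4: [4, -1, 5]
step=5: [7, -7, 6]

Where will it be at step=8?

First: linear, +3 per step → 16 at step 8.
Second: cycles through -1, -7 every 2 steps. Step 8 lands at position 0 of the cycle → -1.
Third: linear, +1 per step → 9 at step 8.

[16, -1, 9]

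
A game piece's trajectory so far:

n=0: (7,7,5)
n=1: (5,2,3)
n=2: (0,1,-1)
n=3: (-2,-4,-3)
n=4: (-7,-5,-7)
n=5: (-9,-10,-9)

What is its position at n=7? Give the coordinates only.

(-16,-16,-15)

Step-to-step displacements: (-2,-5,-2), (-5,-1,-4), (-2,-5,-2), (-5,-1,-4), (-2,-5,-2) — a repeating cycle of length 2.
step 6: apply (-5,-1,-4) → (-14,-11,-13)
step 7: apply (-2,-5,-2) → (-16,-16,-15)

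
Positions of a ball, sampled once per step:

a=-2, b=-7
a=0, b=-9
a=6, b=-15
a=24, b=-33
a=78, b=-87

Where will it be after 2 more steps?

a=726, b=-735

Consecutive displacements (+2, -2), (+6, -6), (+18, -18), (+54, -54) scale by a factor of 3 each step.
step 5: a=78, b=-87 + (+162, -162) → a=240, b=-249
step 6: a=240, b=-249 + (+486, -486) → a=726, b=-735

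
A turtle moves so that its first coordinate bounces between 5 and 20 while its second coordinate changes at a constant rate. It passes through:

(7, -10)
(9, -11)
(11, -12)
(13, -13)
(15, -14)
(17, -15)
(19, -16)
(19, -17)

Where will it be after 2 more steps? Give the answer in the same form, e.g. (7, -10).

The first coordinate reflects between 5 and 20, moving 2 per step.
  step 8: 19 → 17
  step 9: 17 → 15
The second coordinate changes by -1 each step: at step 9 it is -19.

(15, -19)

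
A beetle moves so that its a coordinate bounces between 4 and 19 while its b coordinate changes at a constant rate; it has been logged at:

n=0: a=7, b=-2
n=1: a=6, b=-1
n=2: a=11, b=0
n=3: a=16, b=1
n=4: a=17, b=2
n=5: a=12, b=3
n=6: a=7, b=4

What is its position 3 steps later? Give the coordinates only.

The a coordinate travels 5 per step and bounces off the walls at 4 and 19.
  step 7: 7 → 6
  step 8: 6 → 11
  step 9: 11 → 16
The b coordinate changes by +1 each step: at step 9 it is 7.

a=16, b=7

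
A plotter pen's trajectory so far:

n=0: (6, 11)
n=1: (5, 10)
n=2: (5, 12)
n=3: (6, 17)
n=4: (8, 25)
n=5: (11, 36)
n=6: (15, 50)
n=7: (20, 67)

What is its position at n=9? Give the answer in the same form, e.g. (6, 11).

(33, 110)

Taking differences between consecutive positions: (-1, -1), (+0, +2), (+1, +5), (+2, +8), (+3, +11), (+4, +14), (+5, +17). These grow by (+1, +3) each step.
step 8: (20, 67) + (+6, +20) → (26, 87)
step 9: (26, 87) + (+7, +23) → (33, 110)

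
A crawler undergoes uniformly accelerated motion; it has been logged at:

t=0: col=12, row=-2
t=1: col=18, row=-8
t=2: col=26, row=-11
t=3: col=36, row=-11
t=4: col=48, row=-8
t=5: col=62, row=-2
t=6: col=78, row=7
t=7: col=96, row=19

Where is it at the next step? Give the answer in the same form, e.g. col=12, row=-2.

Successive displacements: (+6, -6), (+8, -3), (+10, +0), (+12, +3), (+14, +6), (+16, +9), (+18, +12) — each changes by (+2, +3).
step 8: col=96, row=19 + (+20, +15) → col=116, row=34

col=116, row=34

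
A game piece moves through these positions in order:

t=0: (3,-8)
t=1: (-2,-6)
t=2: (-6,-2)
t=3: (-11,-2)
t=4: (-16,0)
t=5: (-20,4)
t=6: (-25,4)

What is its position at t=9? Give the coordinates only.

(-39,10)

Differencing gives (-5,+2), (-4,+4), (-5,+0), (-5,+2), (-4,+4), (-5,+0). This is the pattern (-5,+2), (-4,+4), (-5,+0) repeated.
step 7: apply (-5,+2) → (-30,6)
step 8: apply (-4,+4) → (-34,10)
step 9: apply (-5,+0) → (-39,10)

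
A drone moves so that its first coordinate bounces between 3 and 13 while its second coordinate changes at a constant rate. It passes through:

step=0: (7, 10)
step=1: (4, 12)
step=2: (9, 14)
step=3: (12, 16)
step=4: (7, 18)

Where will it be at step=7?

The first coordinate reflects between 3 and 13, moving 5 per step.
  step 5: 7 → 4
  step 6: 4 → 9
  step 7: 9 → 12
The second coordinate changes by +2 each step: at step 7 it is 24.

(12, 24)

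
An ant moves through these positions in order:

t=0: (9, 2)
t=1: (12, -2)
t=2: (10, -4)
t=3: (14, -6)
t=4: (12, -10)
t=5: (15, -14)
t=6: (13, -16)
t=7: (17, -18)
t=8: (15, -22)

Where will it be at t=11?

(20, -30)

Step-to-step displacements: (+3, -4), (-2, -2), (+4, -2), (-2, -4), (+3, -4), (-2, -2), (+4, -2), (-2, -4) — a repeating cycle of length 4.
step 9: apply (+3, -4) → (18, -26)
step 10: apply (-2, -2) → (16, -28)
step 11: apply (+4, -2) → (20, -30)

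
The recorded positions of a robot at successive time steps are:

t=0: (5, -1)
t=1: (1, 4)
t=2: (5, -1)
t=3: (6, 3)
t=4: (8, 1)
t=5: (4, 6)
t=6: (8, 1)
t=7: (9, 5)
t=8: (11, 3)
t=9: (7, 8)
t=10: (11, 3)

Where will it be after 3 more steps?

Step-to-step displacements: (-4, +5), (+4, -5), (+1, +4), (+2, -2), (-4, +5), (+4, -5), (+1, +4), (+2, -2), (-4, +5), (+4, -5) — a repeating cycle of length 4.
step 11: apply (+1, +4) → (12, 7)
step 12: apply (+2, -2) → (14, 5)
step 13: apply (-4, +5) → (10, 10)

(10, 10)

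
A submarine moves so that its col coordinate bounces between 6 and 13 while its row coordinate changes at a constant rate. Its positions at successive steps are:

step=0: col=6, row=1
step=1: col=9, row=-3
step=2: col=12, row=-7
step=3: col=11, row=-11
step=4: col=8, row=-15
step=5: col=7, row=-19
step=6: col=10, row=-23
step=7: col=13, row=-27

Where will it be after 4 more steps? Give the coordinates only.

col=11, row=-43

The col coordinate travels 3 per step and bounces off the walls at 6 and 13.
  step 8: 13 → 10
  step 9: 10 → 7
  step 10: 7 → 8
  step 11: 8 → 11
The row coordinate changes by -4 each step: at step 11 it is -43.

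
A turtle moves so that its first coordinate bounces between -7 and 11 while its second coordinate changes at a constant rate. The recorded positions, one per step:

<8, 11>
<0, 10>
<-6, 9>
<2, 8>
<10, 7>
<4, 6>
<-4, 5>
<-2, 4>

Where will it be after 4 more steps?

<-6, 0>

The first coordinate reflects between -7 and 11, moving 8 per step.
  step 8: -2 → 6
  step 9: 6 → 8
  step 10: 8 → 0
  step 11: 0 → -6
The second coordinate changes by -1 each step: at step 11 it is 0.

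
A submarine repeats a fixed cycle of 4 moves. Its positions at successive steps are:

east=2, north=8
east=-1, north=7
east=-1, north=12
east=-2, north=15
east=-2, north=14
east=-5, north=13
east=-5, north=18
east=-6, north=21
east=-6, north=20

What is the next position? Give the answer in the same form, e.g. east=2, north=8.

Step-to-step displacements: (-3, -1), (+0, +5), (-1, +3), (+0, -1), (-3, -1), (+0, +5), (-1, +3), (+0, -1) — a repeating cycle of length 4.
step 9: apply (-3, -1) → east=-9, north=19

east=-9, north=19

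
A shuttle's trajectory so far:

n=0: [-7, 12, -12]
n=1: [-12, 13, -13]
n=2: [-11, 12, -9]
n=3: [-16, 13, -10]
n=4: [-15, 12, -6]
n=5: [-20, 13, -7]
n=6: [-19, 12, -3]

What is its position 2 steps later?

Differencing gives [-5, +1, -1], [+1, -1, +4], [-5, +1, -1], [+1, -1, +4], [-5, +1, -1], [+1, -1, +4]. This is the pattern [-5, +1, -1], [+1, -1, +4] repeated.
step 7: apply [-5, +1, -1] → [-24, 13, -4]
step 8: apply [+1, -1, +4] → [-23, 12, 0]

[-23, 12, 0]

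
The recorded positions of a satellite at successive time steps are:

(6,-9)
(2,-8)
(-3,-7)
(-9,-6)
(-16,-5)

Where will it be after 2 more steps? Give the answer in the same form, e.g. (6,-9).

(-33,-3)

First differences are (-4,+1), (-5,+1), (-6,+1), (-7,+1); their common second difference is (-1,+0) (constant acceleration).
step 5: (-16,-5) + (-8,+1) → (-24,-4)
step 6: (-24,-4) + (-9,+1) → (-33,-3)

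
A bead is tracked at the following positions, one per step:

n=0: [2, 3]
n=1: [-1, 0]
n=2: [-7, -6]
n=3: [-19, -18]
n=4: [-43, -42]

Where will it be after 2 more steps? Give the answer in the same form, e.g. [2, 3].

[-187, -186]

The jumps are [-3, -3], [-6, -6], [-12, -12], [-24, -24] — a geometric progression with ratio 2.
step 5: [-43, -42] + [-48, -48] → [-91, -90]
step 6: [-91, -90] + [-96, -96] → [-187, -186]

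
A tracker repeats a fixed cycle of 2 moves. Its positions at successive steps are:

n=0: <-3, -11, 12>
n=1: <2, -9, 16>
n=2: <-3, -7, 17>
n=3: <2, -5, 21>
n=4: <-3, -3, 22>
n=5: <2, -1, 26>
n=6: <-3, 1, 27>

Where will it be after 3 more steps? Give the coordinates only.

Step-to-step displacements: <+5, +2, +4>, <-5, +2, +1>, <+5, +2, +4>, <-5, +2, +1>, <+5, +2, +4>, <-5, +2, +1> — a repeating cycle of length 2.
step 7: apply <+5, +2, +4> → <2, 3, 31>
step 8: apply <-5, +2, +1> → <-3, 5, 32>
step 9: apply <+5, +2, +4> → <2, 7, 36>

<2, 7, 36>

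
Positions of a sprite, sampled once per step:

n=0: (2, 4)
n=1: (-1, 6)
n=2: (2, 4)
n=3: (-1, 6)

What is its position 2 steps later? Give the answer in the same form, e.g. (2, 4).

Step-to-step displacements: (-3, +2), (+3, -2), (-3, +2); each is -1× the previous.
step 4: (-1, 6) + (+3, -2) → (2, 4)
step 5: (2, 4) + (-3, +2) → (-1, 6)

(-1, 6)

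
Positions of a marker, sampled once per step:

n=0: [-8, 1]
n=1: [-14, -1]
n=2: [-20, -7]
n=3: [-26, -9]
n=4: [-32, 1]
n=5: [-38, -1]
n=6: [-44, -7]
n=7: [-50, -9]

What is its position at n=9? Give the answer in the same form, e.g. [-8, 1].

[-62, -1]

The first coordinate changes by -6 each step, so at step 9 it is -8 + 9·(-6) = -62.
The second coordinate repeats the cycle [1, -1, -7, -9] with period 4; step 9 mod 4 = 1, giving -1.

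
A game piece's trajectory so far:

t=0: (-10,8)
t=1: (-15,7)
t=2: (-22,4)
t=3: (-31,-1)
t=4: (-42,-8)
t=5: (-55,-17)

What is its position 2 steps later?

Taking differences between consecutive positions: (-5,-1), (-7,-3), (-9,-5), (-11,-7), (-13,-9). These grow by (-2,-2) each step.
step 6: (-55,-17) + (-15,-11) → (-70,-28)
step 7: (-70,-28) + (-17,-13) → (-87,-41)

(-87,-41)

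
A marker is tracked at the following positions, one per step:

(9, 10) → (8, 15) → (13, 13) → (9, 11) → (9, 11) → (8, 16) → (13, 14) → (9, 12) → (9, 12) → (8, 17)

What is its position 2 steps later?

(9, 13)

The moves between consecutive positions are (-1, +5), (+5, -2), (-4, -2), (+0, +0), (-1, +5), (+5, -2), (-4, -2), (+0, +0), (-1, +5); they repeat the 4-cycle [(-1, +5), (+5, -2), (-4, -2), (+0, +0)].
step 10: apply (+5, -2) → (13, 15)
step 11: apply (-4, -2) → (9, 13)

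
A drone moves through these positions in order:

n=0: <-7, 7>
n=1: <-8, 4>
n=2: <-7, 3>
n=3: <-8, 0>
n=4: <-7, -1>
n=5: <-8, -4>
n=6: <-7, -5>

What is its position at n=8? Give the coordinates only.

Differencing gives <-1, -3>, <+1, -1>, <-1, -3>, <+1, -1>, <-1, -3>, <+1, -1>. This is the pattern <-1, -3>, <+1, -1> repeated.
step 7: apply <-1, -3> → <-8, -8>
step 8: apply <+1, -1> → <-7, -9>

<-7, -9>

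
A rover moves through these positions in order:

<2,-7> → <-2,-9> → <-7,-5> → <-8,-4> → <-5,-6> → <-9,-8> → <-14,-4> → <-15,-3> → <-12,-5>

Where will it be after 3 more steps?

<-22,-2>

The moves between consecutive positions are <-4,-2>, <-5,+4>, <-1,+1>, <+3,-2>, <-4,-2>, <-5,+4>, <-1,+1>, <+3,-2>; they repeat the 4-cycle [<-4,-2>, <-5,+4>, <-1,+1>, <+3,-2>].
step 9: apply <-4,-2> → <-16,-7>
step 10: apply <-5,+4> → <-21,-3>
step 11: apply <-1,+1> → <-22,-2>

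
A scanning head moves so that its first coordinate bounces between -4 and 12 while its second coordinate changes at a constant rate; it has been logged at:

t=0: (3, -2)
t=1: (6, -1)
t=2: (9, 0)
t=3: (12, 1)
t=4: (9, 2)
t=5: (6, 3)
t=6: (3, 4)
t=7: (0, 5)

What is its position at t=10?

(1, 8)

The first coordinate travels 3 per step and bounces off the walls at -4 and 12.
  step 8: 0 → -3
  step 9: -3 → -2
  step 10: -2 → 1
The second coordinate changes by +1 each step: at step 10 it is 8.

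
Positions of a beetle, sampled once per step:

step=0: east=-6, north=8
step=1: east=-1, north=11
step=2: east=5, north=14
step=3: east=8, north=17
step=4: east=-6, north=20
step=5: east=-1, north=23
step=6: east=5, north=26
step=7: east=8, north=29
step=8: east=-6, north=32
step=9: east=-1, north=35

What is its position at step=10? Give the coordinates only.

The east coordinate repeats the cycle [-6, -1, 5, 8] with period 4; step 10 mod 4 = 2, giving 5.
The north coordinate changes by +3 each step, so at step 10 it is 8 + 10·(3) = 38.

east=5, north=38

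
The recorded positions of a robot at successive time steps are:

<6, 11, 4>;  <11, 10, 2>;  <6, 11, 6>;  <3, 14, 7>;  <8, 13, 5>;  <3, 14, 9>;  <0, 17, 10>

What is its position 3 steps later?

Differencing gives <+5, -1, -2>, <-5, +1, +4>, <-3, +3, +1>, <+5, -1, -2>, <-5, +1, +4>, <-3, +3, +1>. This is the pattern <+5, -1, -2>, <-5, +1, +4>, <-3, +3, +1> repeated.
step 7: apply <+5, -1, -2> → <5, 16, 8>
step 8: apply <-5, +1, +4> → <0, 17, 12>
step 9: apply <-3, +3, +1> → <-3, 20, 13>

<-3, 20, 13>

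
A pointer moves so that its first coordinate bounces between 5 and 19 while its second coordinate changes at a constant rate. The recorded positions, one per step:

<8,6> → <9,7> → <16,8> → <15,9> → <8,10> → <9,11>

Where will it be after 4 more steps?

The first coordinate reflects between 5 and 19, moving 7 per step.
  step 6: 9 → 16
  step 7: 16 → 15
  step 8: 15 → 8
  step 9: 8 → 9
The second coordinate changes by +1 each step: at step 9 it is 15.

<9,15>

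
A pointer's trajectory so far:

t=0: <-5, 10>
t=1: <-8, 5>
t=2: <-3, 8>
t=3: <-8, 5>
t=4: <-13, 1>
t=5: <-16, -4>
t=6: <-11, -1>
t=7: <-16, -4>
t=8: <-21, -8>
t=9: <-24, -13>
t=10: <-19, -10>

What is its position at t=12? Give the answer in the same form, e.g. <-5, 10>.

<-29, -17>

The moves between consecutive positions are <-3, -5>, <+5, +3>, <-5, -3>, <-5, -4>, <-3, -5>, <+5, +3>, <-5, -3>, <-5, -4>, <-3, -5>, <+5, +3>; they repeat the 4-cycle [<-3, -5>, <+5, +3>, <-5, -3>, <-5, -4>].
step 11: apply <-5, -3> → <-24, -13>
step 12: apply <-5, -4> → <-29, -17>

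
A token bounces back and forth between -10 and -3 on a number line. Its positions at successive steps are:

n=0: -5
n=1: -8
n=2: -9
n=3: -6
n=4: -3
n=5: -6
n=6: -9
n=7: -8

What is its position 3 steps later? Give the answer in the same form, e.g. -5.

The value reflects between -10 and -3, moving 3 per step.
  step 8: -8 → -5
  step 9: -5 → -4
  step 10: -4 → -7

-7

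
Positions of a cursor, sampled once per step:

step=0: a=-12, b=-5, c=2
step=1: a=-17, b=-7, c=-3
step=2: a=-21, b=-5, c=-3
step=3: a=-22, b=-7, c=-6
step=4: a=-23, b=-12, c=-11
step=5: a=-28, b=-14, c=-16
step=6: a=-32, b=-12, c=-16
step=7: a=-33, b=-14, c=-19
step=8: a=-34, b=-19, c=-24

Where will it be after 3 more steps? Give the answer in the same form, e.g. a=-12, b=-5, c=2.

a=-44, b=-21, c=-32

Step-to-step displacements: (-5, -2, -5), (-4, +2, +0), (-1, -2, -3), (-1, -5, -5), (-5, -2, -5), (-4, +2, +0), (-1, -2, -3), (-1, -5, -5) — a repeating cycle of length 4.
step 9: apply (-5, -2, -5) → a=-39, b=-21, c=-29
step 10: apply (-4, +2, +0) → a=-43, b=-19, c=-29
step 11: apply (-1, -2, -3) → a=-44, b=-21, c=-32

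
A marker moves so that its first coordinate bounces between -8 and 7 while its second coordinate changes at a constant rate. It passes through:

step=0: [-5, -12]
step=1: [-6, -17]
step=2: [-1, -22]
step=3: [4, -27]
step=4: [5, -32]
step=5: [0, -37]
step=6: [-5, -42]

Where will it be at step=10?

The first coordinate travels 5 per step and bounces off the walls at -8 and 7.
  step 7: -5 → -6
  step 8: -6 → -1
  step 9: -1 → 4
  step 10: 4 → 5
The second coordinate changes by -5 each step: at step 10 it is -62.

[5, -62]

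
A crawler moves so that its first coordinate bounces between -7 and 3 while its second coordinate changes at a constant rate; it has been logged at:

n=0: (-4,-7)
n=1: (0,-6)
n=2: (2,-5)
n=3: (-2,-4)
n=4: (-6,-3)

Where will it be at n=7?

(2,0)

The first coordinate travels 4 per step and bounces off the walls at -7 and 3.
  step 5: -6 → -4
  step 6: -4 → 0
  step 7: 0 → 2
The second coordinate changes by +1 each step: at step 7 it is 0.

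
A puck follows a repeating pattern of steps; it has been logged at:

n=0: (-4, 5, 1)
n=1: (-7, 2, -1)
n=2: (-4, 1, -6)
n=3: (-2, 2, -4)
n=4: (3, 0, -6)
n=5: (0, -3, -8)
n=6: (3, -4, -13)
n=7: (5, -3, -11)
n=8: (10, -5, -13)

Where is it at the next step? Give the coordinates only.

(7, -8, -15)

The moves between consecutive positions are (-3, -3, -2), (+3, -1, -5), (+2, +1, +2), (+5, -2, -2), (-3, -3, -2), (+3, -1, -5), (+2, +1, +2), (+5, -2, -2); they repeat the 4-cycle [(-3, -3, -2), (+3, -1, -5), (+2, +1, +2), (+5, -2, -2)].
step 9: apply (-3, -3, -2) → (7, -8, -15)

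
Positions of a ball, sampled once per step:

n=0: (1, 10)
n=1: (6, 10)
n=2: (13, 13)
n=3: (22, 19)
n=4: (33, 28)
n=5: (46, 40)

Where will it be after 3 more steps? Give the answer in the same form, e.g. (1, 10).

(97, 94)

Taking differences between consecutive positions: (+5, +0), (+7, +3), (+9, +6), (+11, +9), (+13, +12). These grow by (+2, +3) each step.
step 6: (46, 40) + (+15, +15) → (61, 55)
step 7: (61, 55) + (+17, +18) → (78, 73)
step 8: (78, 73) + (+19, +21) → (97, 94)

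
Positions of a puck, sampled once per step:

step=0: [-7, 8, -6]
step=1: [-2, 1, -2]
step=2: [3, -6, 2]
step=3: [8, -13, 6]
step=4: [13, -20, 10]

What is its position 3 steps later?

[28, -41, 22]

Constant displacement of [+5, -7, +4] per step.
step 5: [13, -20, 10] + [+5, -7, +4] → [18, -27, 14]
step 6: [18, -27, 14] + [+5, -7, +4] → [23, -34, 18]
step 7: [23, -34, 18] + [+5, -7, +4] → [28, -41, 22]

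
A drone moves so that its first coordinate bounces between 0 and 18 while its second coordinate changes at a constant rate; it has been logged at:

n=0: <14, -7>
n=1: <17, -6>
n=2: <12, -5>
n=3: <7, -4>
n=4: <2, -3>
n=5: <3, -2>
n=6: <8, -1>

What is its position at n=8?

<18, 1>

The first coordinate travels 5 per step and bounces off the walls at 0 and 18.
  step 7: 8 → 13
  step 8: 13 → 18
The second coordinate changes by +1 each step: at step 8 it is 1.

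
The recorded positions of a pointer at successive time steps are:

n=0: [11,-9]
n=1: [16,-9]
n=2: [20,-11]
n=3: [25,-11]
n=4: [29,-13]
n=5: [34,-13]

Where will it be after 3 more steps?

Differencing gives [+5,+0], [+4,-2], [+5,+0], [+4,-2], [+5,+0]. This is the pattern [+5,+0], [+4,-2] repeated.
step 6: apply [+4,-2] → [38,-15]
step 7: apply [+5,+0] → [43,-15]
step 8: apply [+4,-2] → [47,-17]

[47,-17]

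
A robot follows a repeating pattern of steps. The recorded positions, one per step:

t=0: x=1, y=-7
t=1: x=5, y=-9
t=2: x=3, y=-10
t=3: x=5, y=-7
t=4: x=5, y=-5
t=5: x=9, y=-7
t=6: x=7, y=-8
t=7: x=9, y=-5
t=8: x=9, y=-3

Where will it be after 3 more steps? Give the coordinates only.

The moves between consecutive positions are (+4, -2), (-2, -1), (+2, +3), (+0, +2), (+4, -2), (-2, -1), (+2, +3), (+0, +2); they repeat the 4-cycle [(+4, -2), (-2, -1), (+2, +3), (+0, +2)].
step 9: apply (+4, -2) → x=13, y=-5
step 10: apply (-2, -1) → x=11, y=-6
step 11: apply (+2, +3) → x=13, y=-3

x=13, y=-3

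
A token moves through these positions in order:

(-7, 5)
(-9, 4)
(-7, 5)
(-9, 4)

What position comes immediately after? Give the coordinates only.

Consecutive displacements (-2, -1), (+2, +1), (-2, -1) scale by a factor of -1 each step.
step 4: (-9, 4) + (+2, +1) → (-7, 5)

(-7, 5)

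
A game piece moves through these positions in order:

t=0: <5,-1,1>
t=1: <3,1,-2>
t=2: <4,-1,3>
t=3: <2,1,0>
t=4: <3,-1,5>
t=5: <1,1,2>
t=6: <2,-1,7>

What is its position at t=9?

<-1,1,6>

Step-to-step displacements: <-2,+2,-3>, <+1,-2,+5>, <-2,+2,-3>, <+1,-2,+5>, <-2,+2,-3>, <+1,-2,+5> — a repeating cycle of length 2.
step 7: apply <-2,+2,-3> → <0,1,4>
step 8: apply <+1,-2,+5> → <1,-1,9>
step 9: apply <-2,+2,-3> → <-1,1,6>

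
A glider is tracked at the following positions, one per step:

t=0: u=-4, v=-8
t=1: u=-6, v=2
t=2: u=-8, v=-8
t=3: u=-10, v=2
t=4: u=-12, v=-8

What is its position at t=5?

u=-14, v=2

The u coordinate changes by -2 each step, so at step 5 it is -4 + 5·(-2) = -14.
The v coordinate repeats the cycle [-8, 2] with period 2; step 5 mod 2 = 1, giving 2.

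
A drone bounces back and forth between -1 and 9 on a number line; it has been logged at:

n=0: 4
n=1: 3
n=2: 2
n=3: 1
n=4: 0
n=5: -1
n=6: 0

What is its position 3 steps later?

The value travels 1 per step and bounces off the walls at -1 and 9.
  step 7: 0 → 1
  step 8: 1 → 2
  step 9: 2 → 3

3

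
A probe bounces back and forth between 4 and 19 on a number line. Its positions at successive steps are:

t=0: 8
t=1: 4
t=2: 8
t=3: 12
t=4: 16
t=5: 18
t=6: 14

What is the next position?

The value reflects between 4 and 19, moving 4 per step.
  step 7: 14 → 10

10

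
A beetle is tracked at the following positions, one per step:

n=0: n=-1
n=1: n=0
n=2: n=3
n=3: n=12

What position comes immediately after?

n=39

Consecutive displacements +1, +3, +9 scale by a factor of 3 each step.
step 4: 12 + 27 → n=39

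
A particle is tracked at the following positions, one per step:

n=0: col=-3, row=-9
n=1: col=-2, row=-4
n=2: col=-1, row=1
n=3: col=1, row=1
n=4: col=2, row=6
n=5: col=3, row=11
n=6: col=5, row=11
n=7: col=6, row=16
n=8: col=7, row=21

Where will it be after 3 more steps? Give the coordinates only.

Differencing gives (+1, +5), (+1, +5), (+2, +0), (+1, +5), (+1, +5), (+2, +0), (+1, +5), (+1, +5). This is the pattern (+1, +5), (+1, +5), (+2, +0) repeated.
step 9: apply (+2, +0) → col=9, row=21
step 10: apply (+1, +5) → col=10, row=26
step 11: apply (+1, +5) → col=11, row=31

col=11, row=31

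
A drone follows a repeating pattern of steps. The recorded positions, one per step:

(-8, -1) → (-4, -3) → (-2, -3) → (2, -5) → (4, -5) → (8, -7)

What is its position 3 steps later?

Differencing gives (+4, -2), (+2, +0), (+4, -2), (+2, +0), (+4, -2). This is the pattern (+4, -2), (+2, +0) repeated.
step 6: apply (+2, +0) → (10, -7)
step 7: apply (+4, -2) → (14, -9)
step 8: apply (+2, +0) → (16, -9)

(16, -9)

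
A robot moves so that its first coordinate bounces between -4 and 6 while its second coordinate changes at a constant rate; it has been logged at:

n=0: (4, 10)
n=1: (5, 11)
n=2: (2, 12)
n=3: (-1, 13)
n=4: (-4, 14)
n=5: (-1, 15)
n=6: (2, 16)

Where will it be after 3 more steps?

(1, 19)

The first coordinate travels 3 per step and bounces off the walls at -4 and 6.
  step 7: 2 → 5
  step 8: 5 → 4
  step 9: 4 → 1
The second coordinate changes by +1 each step: at step 9 it is 19.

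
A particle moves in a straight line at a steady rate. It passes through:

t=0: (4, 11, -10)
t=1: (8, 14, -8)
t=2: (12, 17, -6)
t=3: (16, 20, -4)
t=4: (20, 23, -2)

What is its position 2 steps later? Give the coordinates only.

(28, 29, 2)

Constant displacement of (+4, +3, +2) per step.
step 5: (20, 23, -2) + (+4, +3, +2) → (24, 26, 0)
step 6: (24, 26, 0) + (+4, +3, +2) → (28, 29, 2)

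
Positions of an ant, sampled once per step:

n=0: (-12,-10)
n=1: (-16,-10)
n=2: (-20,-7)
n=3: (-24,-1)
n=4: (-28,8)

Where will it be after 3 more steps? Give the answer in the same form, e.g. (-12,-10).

Taking differences between consecutive positions: (-4,+0), (-4,+3), (-4,+6), (-4,+9). These grow by (+0,+3) each step.
step 5: (-28,8) + (-4,+12) → (-32,20)
step 6: (-32,20) + (-4,+15) → (-36,35)
step 7: (-36,35) + (-4,+18) → (-40,53)

(-40,53)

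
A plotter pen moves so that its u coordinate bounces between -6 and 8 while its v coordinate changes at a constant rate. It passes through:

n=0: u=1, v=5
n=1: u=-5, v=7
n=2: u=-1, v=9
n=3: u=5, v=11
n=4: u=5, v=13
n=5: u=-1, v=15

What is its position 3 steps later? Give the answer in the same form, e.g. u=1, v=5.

u=7, v=21

The u coordinate reflects between -6 and 8, moving 6 per step.
  step 6: -1 → -5
  step 7: -5 → 1
  step 8: 1 → 7
The v coordinate changes by +2 each step: at step 8 it is 21.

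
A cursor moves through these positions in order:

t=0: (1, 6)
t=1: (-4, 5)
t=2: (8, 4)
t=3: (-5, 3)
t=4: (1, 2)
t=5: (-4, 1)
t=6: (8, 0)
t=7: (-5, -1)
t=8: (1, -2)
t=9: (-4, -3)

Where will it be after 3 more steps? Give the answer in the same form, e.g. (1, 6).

First: cycles through 1, -4, 8, -5 every 4 steps. Step 12 lands at position 0 of the cycle → 1.
Second: linear, -1 per step → -6 at step 12.

(1, -6)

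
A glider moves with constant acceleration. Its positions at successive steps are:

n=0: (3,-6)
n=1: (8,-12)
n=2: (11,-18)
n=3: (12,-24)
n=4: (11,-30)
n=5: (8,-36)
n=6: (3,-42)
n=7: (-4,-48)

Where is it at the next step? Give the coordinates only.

(-13,-54)

First differences are (+5,-6), (+3,-6), (+1,-6), (-1,-6), (-3,-6), (-5,-6), (-7,-6); their common second difference is (-2,+0) (constant acceleration).
step 8: (-4,-48) + (-9,-6) → (-13,-54)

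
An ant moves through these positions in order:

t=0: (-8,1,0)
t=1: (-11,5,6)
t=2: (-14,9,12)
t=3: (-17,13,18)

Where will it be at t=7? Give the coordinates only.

The position changes by (-3,+4,+6) every step.
step 4: (-17,13,18) + (-3,+4,+6) → (-20,17,24)
step 5: (-20,17,24) + (-3,+4,+6) → (-23,21,30)
step 6: (-23,21,30) + (-3,+4,+6) → (-26,25,36)
step 7: (-26,25,36) + (-3,+4,+6) → (-29,29,42)

(-29,29,42)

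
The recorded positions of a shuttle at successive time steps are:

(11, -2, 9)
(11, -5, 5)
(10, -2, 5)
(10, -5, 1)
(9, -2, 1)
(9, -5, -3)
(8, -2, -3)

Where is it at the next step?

(8, -5, -7)

Differencing gives (+0, -3, -4), (-1, +3, +0), (+0, -3, -4), (-1, +3, +0), (+0, -3, -4), (-1, +3, +0). This is the pattern (+0, -3, -4), (-1, +3, +0) repeated.
step 7: apply (+0, -3, -4) → (8, -5, -7)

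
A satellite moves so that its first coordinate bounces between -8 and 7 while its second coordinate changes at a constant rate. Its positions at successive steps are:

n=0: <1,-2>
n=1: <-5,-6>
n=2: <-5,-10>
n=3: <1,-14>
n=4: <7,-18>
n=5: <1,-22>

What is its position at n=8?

<1,-34>

The first coordinate reflects between -8 and 7, moving 6 per step.
  step 6: 1 → -5
  step 7: -5 → -5
  step 8: -5 → 1
The second coordinate changes by -4 each step: at step 8 it is -34.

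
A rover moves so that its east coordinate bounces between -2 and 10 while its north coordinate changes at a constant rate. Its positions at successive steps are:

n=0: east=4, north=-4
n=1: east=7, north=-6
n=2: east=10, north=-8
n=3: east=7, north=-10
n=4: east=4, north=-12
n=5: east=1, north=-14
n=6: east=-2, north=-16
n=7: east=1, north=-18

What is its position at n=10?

east=10, north=-24

The east coordinate reflects between -2 and 10, moving 3 per step.
  step 8: 1 → 4
  step 9: 4 → 7
  step 10: 7 → 10
The north coordinate changes by -2 each step: at step 10 it is -24.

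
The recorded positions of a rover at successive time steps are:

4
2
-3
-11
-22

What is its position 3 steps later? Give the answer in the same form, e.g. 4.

-73

Taking differences between consecutive positions: -2, -5, -8, -11. These grow by -3 each step.
step 5: -22 − 14 → -36
step 6: -36 − 17 → -53
step 7: -53 − 20 → -73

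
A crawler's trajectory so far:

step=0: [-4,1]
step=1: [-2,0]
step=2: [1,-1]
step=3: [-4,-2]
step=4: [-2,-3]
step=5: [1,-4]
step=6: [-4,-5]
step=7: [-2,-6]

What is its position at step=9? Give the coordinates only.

First: cycles through -4, -2, 1 every 3 steps. Step 9 lands at position 0 of the cycle → -4.
Second: linear, -1 per step → -8 at step 9.

[-4,-8]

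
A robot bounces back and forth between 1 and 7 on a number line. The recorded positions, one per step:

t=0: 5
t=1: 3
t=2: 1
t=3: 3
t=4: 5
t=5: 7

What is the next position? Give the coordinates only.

The value reflects between 1 and 7, moving 2 per step.
  step 6: 7 → 5

5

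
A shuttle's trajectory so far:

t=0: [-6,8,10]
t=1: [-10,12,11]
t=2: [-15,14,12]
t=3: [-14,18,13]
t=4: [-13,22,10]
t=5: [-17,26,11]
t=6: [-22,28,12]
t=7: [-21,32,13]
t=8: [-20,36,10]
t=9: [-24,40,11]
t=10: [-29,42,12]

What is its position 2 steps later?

Step-to-step displacements: [-4,+4,+1], [-5,+2,+1], [+1,+4,+1], [+1,+4,-3], [-4,+4,+1], [-5,+2,+1], [+1,+4,+1], [+1,+4,-3], [-4,+4,+1], [-5,+2,+1] — a repeating cycle of length 4.
step 11: apply [+1,+4,+1] → [-28,46,13]
step 12: apply [+1,+4,-3] → [-27,50,10]

[-27,50,10]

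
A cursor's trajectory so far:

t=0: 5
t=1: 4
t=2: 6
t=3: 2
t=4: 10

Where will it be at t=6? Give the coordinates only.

Consecutive displacements -1, +2, -4, +8 scale by a factor of -2 each step.
step 5: 10 − 16 → -6
step 6: -6 + 32 → 26

26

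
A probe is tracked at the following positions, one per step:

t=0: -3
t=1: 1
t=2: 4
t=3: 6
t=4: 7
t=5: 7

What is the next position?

6

Successive displacements: +4, +3, +2, +1, +0 — each changes by -1.
step 6: 7 − 1 → 6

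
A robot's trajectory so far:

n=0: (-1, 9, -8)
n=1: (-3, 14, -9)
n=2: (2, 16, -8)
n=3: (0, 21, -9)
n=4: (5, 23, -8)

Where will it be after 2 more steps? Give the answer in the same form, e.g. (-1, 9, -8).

(8, 30, -8)

Step-to-step displacements: (-2, +5, -1), (+5, +2, +1), (-2, +5, -1), (+5, +2, +1) — a repeating cycle of length 2.
step 5: apply (-2, +5, -1) → (3, 28, -9)
step 6: apply (+5, +2, +1) → (8, 30, -8)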